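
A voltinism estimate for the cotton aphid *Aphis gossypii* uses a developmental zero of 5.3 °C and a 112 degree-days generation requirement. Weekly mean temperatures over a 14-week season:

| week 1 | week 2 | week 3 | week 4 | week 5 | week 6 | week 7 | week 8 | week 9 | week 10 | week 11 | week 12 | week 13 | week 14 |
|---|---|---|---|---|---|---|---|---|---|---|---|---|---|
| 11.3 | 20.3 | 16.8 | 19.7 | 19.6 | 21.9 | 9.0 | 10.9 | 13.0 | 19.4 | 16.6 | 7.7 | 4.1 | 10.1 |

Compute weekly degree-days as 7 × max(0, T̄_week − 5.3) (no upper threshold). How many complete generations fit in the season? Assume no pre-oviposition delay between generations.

Weekly DD (7 × max(0, T̄ − 5.3)): 42.0, 105.0, 80.5, 100.8, 100.1, 116.2, 25.9, 39.2, 53.9, 98.7, 79.1, 16.8, 0.0, 33.6.
Season total = 891.8 DD.
Complete generations = ⌊891.8 / 112⌋ = 7.

7 generations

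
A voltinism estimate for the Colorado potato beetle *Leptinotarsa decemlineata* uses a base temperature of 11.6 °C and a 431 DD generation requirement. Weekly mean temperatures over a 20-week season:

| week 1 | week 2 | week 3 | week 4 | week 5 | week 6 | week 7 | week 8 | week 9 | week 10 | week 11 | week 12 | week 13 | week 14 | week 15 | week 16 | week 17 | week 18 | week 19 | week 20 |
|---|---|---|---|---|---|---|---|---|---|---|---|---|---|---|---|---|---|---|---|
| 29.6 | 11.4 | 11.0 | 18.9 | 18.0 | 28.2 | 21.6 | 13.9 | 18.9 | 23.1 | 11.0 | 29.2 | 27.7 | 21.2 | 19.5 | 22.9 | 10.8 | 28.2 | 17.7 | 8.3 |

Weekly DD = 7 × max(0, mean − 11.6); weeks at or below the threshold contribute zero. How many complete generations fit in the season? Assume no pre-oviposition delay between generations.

2 generations

Weekly DD (7 × max(0, T̄ − 11.6)): 126.0, 0.0, 0.0, 51.1, 44.8, 116.2, 70.0, 16.1, 51.1, 80.5, 0.0, 123.2, 112.7, 67.2, 55.3, 79.1, 0.0, 116.2, 42.7, 0.0.
Season total = 1152.2 DD.
Complete generations = ⌊1152.2 / 431⌋ = 2.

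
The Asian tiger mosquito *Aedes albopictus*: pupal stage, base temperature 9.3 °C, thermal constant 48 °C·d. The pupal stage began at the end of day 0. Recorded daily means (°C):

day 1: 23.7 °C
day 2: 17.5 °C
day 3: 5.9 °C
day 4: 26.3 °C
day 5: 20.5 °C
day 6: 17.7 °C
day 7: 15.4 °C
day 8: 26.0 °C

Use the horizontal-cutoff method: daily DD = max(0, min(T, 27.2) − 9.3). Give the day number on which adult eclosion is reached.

day 5

Daily DD above 9.3 °C (capped at 17.9): 14.4, 8.2, 0.0, 17.0, 11.2, 8.4, 6.1, 16.7.
Cumulative: 14.4, 22.6, 22.6, 39.6, 50.8, 59.2, 65.3, 82.0.
The total first reaches 48 DD on day 5.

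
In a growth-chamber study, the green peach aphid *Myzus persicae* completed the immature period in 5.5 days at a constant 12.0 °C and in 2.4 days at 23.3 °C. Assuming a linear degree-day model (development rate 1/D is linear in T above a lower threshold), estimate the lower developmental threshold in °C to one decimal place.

3.3 °C

Linear rate model ⇒ the product D·(T − T_b) is constant across temperatures.
5.5·(12.0 − T_b) = 2.4·(23.3 − T_b)
T_b = (5.5·12.0 − 2.4·23.3) / (5.5 − 2.4) = 10.08 / 3.1 = 3.252 °C ≈ 3.3 °C.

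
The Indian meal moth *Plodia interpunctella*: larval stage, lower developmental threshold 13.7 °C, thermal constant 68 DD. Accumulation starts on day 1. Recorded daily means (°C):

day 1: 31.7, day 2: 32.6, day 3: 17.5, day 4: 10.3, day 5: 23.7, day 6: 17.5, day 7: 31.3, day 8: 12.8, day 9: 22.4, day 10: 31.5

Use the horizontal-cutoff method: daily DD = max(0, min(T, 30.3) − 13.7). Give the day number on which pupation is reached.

day 9

Daily DD above 13.7 °C (capped at 16.6): 16.6, 16.6, 3.8, 0.0, 10.0, 3.8, 16.6, 0.0, 8.7, 16.6.
Cumulative: 16.6, 33.2, 37.0, 37.0, 47.0, 50.8, 67.4, 67.4, 76.1, 92.7.
The total first reaches 68 DD on day 9.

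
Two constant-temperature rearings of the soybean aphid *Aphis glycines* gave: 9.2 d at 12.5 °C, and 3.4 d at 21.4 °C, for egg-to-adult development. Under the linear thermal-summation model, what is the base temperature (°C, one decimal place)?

Equal thermal constants: D₁(T₁ − T_b) = D₂(T₂ − T_b).
9.2·(12.5 − T_b) = 3.4·(21.4 − T_b)
T_b = (9.2·12.5 − 3.4·21.4) / (9.2 − 3.4) = 42.24 / 5.8 = 7.283 °C ≈ 7.3 °C.

7.3 °C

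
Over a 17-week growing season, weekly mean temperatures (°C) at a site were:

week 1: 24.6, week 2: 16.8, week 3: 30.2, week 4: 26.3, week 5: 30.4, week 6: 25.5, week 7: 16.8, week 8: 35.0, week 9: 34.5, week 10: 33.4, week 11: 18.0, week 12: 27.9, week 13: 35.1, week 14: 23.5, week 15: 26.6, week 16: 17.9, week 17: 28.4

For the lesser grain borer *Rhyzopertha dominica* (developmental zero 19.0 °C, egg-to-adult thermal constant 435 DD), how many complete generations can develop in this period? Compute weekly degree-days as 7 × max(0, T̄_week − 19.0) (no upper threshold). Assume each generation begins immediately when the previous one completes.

Weekly DD (7 × max(0, T̄ − 19.0)): 39.2, 0.0, 78.4, 51.1, 79.8, 45.5, 0.0, 112.0, 108.5, 100.8, 0.0, 62.3, 112.7, 31.5, 53.2, 0.0, 65.8.
Season total = 940.8 DD.
Complete generations = ⌊940.8 / 435⌋ = 2.

2 generations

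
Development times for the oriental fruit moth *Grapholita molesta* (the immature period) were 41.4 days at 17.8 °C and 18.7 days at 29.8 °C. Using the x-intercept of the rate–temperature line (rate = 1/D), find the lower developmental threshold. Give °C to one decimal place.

7.9 °C

Equal thermal constants: D₁(T₁ − T_b) = D₂(T₂ − T_b).
41.4·(17.8 − T_b) = 18.7·(29.8 − T_b)
T_b = (41.4·17.8 − 18.7·29.8) / (41.4 − 18.7) = 179.66 / 22.7 = 7.915 °C ≈ 7.9 °C.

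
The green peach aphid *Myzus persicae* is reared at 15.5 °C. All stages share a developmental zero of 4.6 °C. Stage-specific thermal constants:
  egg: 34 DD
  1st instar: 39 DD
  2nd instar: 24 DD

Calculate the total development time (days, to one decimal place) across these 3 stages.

8.9 days

Daily accumulation at 15.5 °C = 15.5 − 4.6 = 10.9 DD/day.
Total K = 34 + 39 + 24 = 97 DD.
Total duration = 97 / 10.9 = 8.899 ≈ 8.9 days.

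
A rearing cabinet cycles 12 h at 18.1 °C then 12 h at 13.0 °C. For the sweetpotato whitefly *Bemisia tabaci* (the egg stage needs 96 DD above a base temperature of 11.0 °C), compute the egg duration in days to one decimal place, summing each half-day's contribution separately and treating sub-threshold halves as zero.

21.1 days

Day half: max(0, 18.1 − 11.0) × 0.5 = 7.1 × 0.5 = 3.55 DD.
Night half: max(0, 13.0 − 11.0) × 0.5 = 2.0 × 0.5 = 1.00 DD.
Per 24 h: 4.55 DD/day.
Duration = 96 / 4.55 = 21.099 ≈ 21.1 days.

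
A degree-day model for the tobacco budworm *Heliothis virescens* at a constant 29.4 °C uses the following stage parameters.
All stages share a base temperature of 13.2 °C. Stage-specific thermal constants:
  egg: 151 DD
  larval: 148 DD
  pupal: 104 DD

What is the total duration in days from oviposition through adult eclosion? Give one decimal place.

Daily accumulation at 29.4 °C = 29.4 − 13.2 = 16.2 DD/day.
Total K = 151 + 148 + 104 = 403 DD.
Total duration = 403 / 16.2 = 24.877 ≈ 24.9 days.

24.9 days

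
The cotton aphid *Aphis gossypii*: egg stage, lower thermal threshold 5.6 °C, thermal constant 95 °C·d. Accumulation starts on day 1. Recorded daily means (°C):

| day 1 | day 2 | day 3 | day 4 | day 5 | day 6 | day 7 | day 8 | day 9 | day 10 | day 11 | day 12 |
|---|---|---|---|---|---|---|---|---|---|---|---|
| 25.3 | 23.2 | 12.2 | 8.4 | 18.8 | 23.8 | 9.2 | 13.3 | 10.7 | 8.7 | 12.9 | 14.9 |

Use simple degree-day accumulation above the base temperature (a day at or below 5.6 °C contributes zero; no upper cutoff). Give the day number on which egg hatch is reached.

day 10

Daily DD above 5.6 °C: 19.7, 17.6, 6.6, 2.8, 13.2, 18.2, 3.6, 7.7, 5.1, 3.1, 7.3, 9.3.
Cumulative: 19.7, 37.3, 43.9, 46.7, 59.9, 78.1, 81.7, 89.4, 94.5, 97.6, 104.9, 114.2.
The total first reaches 95 DD on day 10.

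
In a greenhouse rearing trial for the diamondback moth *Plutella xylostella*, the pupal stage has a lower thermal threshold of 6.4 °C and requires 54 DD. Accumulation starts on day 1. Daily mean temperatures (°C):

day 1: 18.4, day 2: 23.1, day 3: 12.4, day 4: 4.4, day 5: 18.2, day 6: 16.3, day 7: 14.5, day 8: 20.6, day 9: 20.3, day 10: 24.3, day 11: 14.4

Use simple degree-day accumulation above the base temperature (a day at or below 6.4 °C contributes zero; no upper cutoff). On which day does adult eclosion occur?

day 6

Daily DD above 6.4 °C: 12.0, 16.7, 6.0, 0.0, 11.8, 9.9, 8.1, 14.2, 13.9, 17.9, 8.0.
Cumulative: 12.0, 28.7, 34.7, 34.7, 46.5, 56.4, 64.5, 78.7, 92.6, 110.5, 118.5.
The total first reaches 54 DD on day 6.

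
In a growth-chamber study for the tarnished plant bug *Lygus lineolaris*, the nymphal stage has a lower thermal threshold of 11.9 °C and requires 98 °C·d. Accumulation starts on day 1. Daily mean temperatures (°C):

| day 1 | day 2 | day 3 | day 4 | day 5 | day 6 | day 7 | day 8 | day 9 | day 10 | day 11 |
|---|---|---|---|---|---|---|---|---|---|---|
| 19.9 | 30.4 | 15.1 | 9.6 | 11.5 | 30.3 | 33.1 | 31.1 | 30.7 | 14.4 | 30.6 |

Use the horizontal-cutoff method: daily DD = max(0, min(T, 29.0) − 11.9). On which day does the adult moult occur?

Daily DD above 11.9 °C (capped at 17.1): 8.0, 17.1, 3.2, 0.0, 0.0, 17.1, 17.1, 17.1, 17.1, 2.5, 17.1.
Cumulative: 8.0, 25.1, 28.3, 28.3, 28.3, 45.4, 62.5, 79.6, 96.7, 99.2, 116.3.
The total first reaches 98 DD on day 10.

day 10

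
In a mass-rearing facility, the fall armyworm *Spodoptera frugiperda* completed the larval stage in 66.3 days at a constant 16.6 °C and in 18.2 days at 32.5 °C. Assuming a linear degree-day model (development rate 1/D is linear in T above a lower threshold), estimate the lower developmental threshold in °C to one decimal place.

Equal thermal constants: D₁(T₁ − T_b) = D₂(T₂ − T_b).
66.3·(16.6 − T_b) = 18.2·(32.5 − T_b)
T_b = (66.3·16.6 − 18.2·32.5) / (66.3 − 18.2) = 509.08 / 48.1 = 10.584 °C ≈ 10.6 °C.

10.6 °C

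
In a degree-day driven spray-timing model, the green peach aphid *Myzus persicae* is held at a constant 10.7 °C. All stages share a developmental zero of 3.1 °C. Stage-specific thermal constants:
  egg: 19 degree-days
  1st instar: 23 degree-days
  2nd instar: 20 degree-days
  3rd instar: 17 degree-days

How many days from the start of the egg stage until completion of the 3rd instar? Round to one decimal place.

Daily accumulation at 10.7 °C = 10.7 − 3.1 = 7.6 DD/day.
Total K = 19 + 23 + 20 + 17 = 79 DD.
Total duration = 79 / 7.6 = 10.395 ≈ 10.4 days.

10.4 days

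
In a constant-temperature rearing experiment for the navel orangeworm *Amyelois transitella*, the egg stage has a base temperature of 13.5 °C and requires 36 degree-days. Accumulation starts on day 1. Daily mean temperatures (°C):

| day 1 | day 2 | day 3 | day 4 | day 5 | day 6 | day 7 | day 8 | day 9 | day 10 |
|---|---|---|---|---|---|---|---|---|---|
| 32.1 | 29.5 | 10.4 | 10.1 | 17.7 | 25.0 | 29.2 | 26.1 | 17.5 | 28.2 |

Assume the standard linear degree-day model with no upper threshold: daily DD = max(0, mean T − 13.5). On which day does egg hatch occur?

Daily DD above 13.5 °C: 18.6, 16.0, 0.0, 0.0, 4.2, 11.5, 15.7, 12.6, 4.0, 14.7.
Cumulative: 18.6, 34.6, 34.6, 34.6, 38.8, 50.3, 66.0, 78.6, 82.6, 97.3.
The total first reaches 36 DD on day 5.

day 5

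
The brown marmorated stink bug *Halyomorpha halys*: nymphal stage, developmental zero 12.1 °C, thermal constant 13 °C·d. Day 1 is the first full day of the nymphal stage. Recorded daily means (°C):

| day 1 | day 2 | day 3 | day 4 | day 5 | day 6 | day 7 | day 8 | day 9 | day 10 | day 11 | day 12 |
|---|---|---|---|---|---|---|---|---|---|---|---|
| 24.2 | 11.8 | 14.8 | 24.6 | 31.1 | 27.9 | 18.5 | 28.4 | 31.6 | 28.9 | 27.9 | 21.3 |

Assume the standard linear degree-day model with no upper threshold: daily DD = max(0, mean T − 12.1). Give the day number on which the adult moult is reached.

Daily DD above 12.1 °C: 12.1, 0.0, 2.7, 12.5, 19.0, 15.8, 6.4, 16.3, 19.5, 16.8, 15.8, 9.2.
Cumulative: 12.1, 12.1, 14.8, 27.3, 46.3, 62.1, 68.5, 84.8, 104.3, 121.1, 136.9, 146.1.
The total first reaches 13 DD on day 3.

day 3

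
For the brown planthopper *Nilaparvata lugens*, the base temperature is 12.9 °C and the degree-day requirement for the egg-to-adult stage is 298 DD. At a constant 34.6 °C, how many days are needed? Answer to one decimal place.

Daily accumulation = 34.6 − 12.9 = 21.7 DD/day.
Duration = 298 / 21.7 = 13.733 ≈ 13.7 days.

13.7 days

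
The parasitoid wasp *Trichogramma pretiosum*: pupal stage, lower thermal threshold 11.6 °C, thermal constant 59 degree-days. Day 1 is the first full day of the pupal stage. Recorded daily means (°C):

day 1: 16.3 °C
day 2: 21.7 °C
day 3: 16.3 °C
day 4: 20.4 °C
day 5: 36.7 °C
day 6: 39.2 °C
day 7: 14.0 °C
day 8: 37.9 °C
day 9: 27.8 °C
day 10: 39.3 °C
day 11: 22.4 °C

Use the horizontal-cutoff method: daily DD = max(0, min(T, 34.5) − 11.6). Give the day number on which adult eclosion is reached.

day 6

Daily DD above 11.6 °C (capped at 22.9): 4.7, 10.1, 4.7, 8.8, 22.9, 22.9, 2.4, 22.9, 16.2, 22.9, 10.8.
Cumulative: 4.7, 14.8, 19.5, 28.3, 51.2, 74.1, 76.5, 99.4, 115.6, 138.5, 149.3.
The total first reaches 59 DD on day 6.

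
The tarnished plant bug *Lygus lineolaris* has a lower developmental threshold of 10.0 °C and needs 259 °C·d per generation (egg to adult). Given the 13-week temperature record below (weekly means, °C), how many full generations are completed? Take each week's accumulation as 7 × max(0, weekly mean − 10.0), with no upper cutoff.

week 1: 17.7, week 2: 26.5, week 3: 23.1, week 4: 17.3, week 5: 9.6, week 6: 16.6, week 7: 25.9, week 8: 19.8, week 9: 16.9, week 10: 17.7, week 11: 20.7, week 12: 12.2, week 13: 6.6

Weekly DD (7 × max(0, T̄ − 10.0)): 53.9, 115.5, 91.7, 51.1, 0.0, 46.2, 111.3, 68.6, 48.3, 53.9, 74.9, 15.4, 0.0.
Season total = 730.8 DD.
Complete generations = ⌊730.8 / 259⌋ = 2.

2 generations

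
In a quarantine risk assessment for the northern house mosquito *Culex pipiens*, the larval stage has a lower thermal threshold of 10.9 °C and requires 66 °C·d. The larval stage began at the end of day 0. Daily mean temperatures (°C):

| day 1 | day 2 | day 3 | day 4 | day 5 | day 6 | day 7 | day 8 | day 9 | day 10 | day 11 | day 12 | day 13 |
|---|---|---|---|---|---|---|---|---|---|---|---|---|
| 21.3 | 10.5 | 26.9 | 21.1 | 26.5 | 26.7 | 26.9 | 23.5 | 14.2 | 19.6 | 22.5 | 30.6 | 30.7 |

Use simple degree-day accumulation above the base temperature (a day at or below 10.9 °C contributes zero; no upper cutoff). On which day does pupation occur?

day 6

Daily DD above 10.9 °C: 10.4, 0.0, 16.0, 10.2, 15.6, 15.8, 16.0, 12.6, 3.3, 8.7, 11.6, 19.7, 19.8.
Cumulative: 10.4, 10.4, 26.4, 36.6, 52.2, 68.0, 84.0, 96.6, 99.9, 108.6, 120.2, 139.9, 159.7.
The total first reaches 66 DD on day 6.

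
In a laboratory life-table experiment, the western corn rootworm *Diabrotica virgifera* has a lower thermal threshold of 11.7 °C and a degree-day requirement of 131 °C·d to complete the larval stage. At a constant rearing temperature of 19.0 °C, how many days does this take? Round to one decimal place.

17.9 days

Daily accumulation = 19.0 − 11.7 = 7.3 DD/day.
Duration = 131 / 7.3 = 17.945 ≈ 17.9 days.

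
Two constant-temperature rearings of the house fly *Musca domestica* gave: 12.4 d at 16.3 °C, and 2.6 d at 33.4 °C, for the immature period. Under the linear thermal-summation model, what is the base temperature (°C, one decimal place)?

Equal thermal constants: D₁(T₁ − T_b) = D₂(T₂ − T_b).
12.4·(16.3 − T_b) = 2.6·(33.4 − T_b)
T_b = (12.4·16.3 − 2.6·33.4) / (12.4 − 2.6) = 115.28 / 9.8 = 11.763 °C ≈ 11.8 °C.

11.8 °C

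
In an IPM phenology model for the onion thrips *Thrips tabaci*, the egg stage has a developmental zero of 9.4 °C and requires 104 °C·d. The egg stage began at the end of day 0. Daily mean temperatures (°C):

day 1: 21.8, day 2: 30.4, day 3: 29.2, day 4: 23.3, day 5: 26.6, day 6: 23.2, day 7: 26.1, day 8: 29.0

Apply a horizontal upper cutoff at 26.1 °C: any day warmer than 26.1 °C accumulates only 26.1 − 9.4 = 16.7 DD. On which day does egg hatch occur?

day 7

Daily DD above 9.4 °C (capped at 16.7): 12.4, 16.7, 16.7, 13.9, 16.7, 13.8, 16.7, 16.7.
Cumulative: 12.4, 29.1, 45.8, 59.7, 76.4, 90.2, 106.9, 123.6.
The total first reaches 104 DD on day 7.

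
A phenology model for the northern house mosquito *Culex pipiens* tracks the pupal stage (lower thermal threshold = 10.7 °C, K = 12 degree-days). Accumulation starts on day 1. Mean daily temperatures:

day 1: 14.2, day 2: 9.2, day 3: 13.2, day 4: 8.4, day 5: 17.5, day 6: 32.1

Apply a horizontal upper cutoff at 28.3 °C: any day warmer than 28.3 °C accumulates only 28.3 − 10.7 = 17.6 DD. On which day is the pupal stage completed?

Daily DD above 10.7 °C (capped at 17.6): 3.5, 0.0, 2.5, 0.0, 6.8, 17.6.
Cumulative: 3.5, 3.5, 6.0, 6.0, 12.8, 30.4.
The total first reaches 12 DD on day 5.

day 5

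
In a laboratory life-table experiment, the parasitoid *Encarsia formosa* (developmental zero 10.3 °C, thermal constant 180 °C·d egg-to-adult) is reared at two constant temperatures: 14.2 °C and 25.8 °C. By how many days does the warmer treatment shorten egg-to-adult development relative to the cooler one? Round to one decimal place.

34.5 days

At 14.2 °C: 180 / (14.2 − 10.3) = 180 / 3.9 = 46.154 d.
At 25.8 °C: 180 / (25.8 − 10.3) = 180 / 15.5 = 11.613 d.
Difference = |46.154 − 11.613| = 34.541 ≈ 34.5 days.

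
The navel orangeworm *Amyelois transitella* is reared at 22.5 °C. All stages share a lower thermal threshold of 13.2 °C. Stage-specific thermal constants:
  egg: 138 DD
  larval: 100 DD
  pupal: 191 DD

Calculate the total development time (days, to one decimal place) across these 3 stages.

46.1 days

Daily accumulation at 22.5 °C = 22.5 − 13.2 = 9.3 DD/day.
Total K = 138 + 100 + 191 = 429 DD.
Total duration = 429 / 9.3 = 46.129 ≈ 46.1 days.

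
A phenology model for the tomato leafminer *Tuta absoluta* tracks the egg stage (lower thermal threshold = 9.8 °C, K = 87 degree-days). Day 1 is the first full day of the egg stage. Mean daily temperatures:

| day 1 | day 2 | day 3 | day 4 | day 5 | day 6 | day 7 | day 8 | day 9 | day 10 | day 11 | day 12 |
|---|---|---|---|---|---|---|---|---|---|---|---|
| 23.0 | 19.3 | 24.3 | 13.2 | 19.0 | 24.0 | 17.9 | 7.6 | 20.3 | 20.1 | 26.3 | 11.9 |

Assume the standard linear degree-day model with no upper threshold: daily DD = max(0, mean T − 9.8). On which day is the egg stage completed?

day 10

Daily DD above 9.8 °C: 13.2, 9.5, 14.5, 3.4, 9.2, 14.2, 8.1, 0.0, 10.5, 10.3, 16.5, 2.1.
Cumulative: 13.2, 22.7, 37.2, 40.6, 49.8, 64.0, 72.1, 72.1, 82.6, 92.9, 109.4, 111.5.
The total first reaches 87 DD on day 10.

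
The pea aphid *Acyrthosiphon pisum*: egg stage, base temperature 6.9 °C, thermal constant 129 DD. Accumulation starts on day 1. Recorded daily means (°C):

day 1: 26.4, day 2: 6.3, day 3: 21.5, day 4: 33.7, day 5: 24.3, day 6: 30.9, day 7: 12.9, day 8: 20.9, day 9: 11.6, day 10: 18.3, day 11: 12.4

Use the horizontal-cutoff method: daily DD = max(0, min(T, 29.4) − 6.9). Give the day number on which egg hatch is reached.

day 10

Daily DD above 6.9 °C (capped at 22.5): 19.5, 0.0, 14.6, 22.5, 17.4, 22.5, 6.0, 14.0, 4.7, 11.4, 5.5.
Cumulative: 19.5, 19.5, 34.1, 56.6, 74.0, 96.5, 102.5, 116.5, 121.2, 132.6, 138.1.
The total first reaches 129 DD on day 10.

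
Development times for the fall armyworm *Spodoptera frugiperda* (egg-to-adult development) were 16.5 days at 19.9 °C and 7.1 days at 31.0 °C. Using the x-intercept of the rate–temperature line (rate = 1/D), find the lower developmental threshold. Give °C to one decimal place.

Linear rate model ⇒ the product D·(T − T_b) is constant across temperatures.
16.5·(19.9 − T_b) = 7.1·(31.0 − T_b)
T_b = (16.5·19.9 − 7.1·31.0) / (16.5 − 7.1) = 108.25 / 9.4 = 11.516 °C ≈ 11.5 °C.

11.5 °C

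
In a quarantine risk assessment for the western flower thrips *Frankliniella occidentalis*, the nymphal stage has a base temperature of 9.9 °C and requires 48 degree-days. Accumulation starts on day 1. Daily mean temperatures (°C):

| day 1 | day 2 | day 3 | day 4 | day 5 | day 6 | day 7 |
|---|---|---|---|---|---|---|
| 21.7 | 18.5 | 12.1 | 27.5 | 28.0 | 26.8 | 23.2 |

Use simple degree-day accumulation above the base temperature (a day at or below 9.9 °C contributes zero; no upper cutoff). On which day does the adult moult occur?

day 5

Daily DD above 9.9 °C: 11.8, 8.6, 2.2, 17.6, 18.1, 16.9, 13.3.
Cumulative: 11.8, 20.4, 22.6, 40.2, 58.3, 75.2, 88.5.
The total first reaches 48 DD on day 5.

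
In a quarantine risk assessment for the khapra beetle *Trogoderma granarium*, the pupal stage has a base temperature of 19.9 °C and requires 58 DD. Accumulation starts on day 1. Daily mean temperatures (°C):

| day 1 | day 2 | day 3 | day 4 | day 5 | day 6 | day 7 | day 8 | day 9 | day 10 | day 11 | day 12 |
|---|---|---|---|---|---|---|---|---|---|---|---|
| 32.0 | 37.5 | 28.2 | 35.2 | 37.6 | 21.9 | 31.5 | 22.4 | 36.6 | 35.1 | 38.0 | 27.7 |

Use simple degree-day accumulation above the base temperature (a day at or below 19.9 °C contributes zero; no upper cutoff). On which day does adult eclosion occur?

day 5

Daily DD above 19.9 °C: 12.1, 17.6, 8.3, 15.3, 17.7, 2.0, 11.6, 2.5, 16.7, 15.2, 18.1, 7.8.
Cumulative: 12.1, 29.7, 38.0, 53.3, 71.0, 73.0, 84.6, 87.1, 103.8, 119.0, 137.1, 144.9.
The total first reaches 58 DD on day 5.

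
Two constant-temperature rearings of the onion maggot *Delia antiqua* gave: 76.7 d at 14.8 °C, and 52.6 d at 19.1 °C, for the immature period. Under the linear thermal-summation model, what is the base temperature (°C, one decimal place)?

Under the model K = D·(T − T_b), so D₁·(T₁ − T_b) = D₂·(T₂ − T_b).
76.7·(14.8 − T_b) = 52.6·(19.1 − T_b)
T_b = (76.7·14.8 − 52.6·19.1) / (76.7 − 52.6) = 130.50 / 24.1 = 5.415 °C ≈ 5.4 °C.

5.4 °C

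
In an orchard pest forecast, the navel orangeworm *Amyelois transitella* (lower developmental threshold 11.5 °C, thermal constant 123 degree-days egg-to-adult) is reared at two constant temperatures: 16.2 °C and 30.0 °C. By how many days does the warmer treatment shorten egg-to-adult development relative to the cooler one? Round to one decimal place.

At 16.2 °C: 123 / (16.2 − 11.5) = 123 / 4.7 = 26.170 d.
At 30.0 °C: 123 / (30.0 − 11.5) = 123 / 18.5 = 6.649 d.
Difference = |26.170 − 6.649| = 19.522 ≈ 19.5 days.

19.5 days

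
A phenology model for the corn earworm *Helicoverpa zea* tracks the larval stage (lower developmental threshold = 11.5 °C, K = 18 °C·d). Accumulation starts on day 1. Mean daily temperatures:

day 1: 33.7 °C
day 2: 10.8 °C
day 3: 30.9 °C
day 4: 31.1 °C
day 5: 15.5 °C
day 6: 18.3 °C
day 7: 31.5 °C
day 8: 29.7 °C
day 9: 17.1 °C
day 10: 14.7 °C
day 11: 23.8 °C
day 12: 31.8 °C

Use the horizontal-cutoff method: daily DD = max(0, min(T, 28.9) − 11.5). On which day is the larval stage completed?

Daily DD above 11.5 °C (capped at 17.4): 17.4, 0.0, 17.4, 17.4, 4.0, 6.8, 17.4, 17.4, 5.6, 3.2, 12.3, 17.4.
Cumulative: 17.4, 17.4, 34.8, 52.2, 56.2, 63.0, 80.4, 97.8, 103.4, 106.6, 118.9, 136.3.
The total first reaches 18 DD on day 3.

day 3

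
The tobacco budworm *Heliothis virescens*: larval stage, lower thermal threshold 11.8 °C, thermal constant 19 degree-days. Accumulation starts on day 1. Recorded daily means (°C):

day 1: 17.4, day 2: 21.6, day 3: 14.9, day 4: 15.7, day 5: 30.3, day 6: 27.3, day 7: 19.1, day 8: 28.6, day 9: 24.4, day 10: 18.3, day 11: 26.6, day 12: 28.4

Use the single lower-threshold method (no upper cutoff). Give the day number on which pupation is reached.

day 4

Daily DD above 11.8 °C: 5.6, 9.8, 3.1, 3.9, 18.5, 15.5, 7.3, 16.8, 12.6, 6.5, 14.8, 16.6.
Cumulative: 5.6, 15.4, 18.5, 22.4, 40.9, 56.4, 63.7, 80.5, 93.1, 99.6, 114.4, 131.0.
The total first reaches 19 DD on day 4.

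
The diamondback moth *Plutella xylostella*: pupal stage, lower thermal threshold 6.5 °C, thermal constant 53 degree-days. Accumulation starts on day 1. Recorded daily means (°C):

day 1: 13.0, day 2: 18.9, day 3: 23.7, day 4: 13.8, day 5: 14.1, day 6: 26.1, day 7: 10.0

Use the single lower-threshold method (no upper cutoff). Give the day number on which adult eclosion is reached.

day 6

Daily DD above 6.5 °C: 6.5, 12.4, 17.2, 7.3, 7.6, 19.6, 3.5.
Cumulative: 6.5, 18.9, 36.1, 43.4, 51.0, 70.6, 74.1.
The total first reaches 53 DD on day 6.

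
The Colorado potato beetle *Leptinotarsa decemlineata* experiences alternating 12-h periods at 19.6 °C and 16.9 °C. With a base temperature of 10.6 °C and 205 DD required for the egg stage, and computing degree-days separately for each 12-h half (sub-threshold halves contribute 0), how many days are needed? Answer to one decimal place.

Day half: max(0, 19.6 − 10.6) × 0.5 = 9.0 × 0.5 = 4.50 DD.
Night half: max(0, 16.9 − 10.6) × 0.5 = 6.3 × 0.5 = 3.15 DD.
Per 24 h: 7.65 DD/day.
Duration = 205 / 7.65 = 26.797 ≈ 26.8 days.

26.8 days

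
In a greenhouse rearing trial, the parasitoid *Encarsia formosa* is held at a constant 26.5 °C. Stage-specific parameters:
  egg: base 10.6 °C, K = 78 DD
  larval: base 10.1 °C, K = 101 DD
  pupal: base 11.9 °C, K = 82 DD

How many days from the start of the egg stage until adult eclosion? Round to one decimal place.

16.7 days

egg: 78 / (26.5 − 10.6) = 78 / 15.9 = 4.906 d.
larval: 101 / (26.5 − 10.1) = 101 / 16.4 = 6.159 d.
pupal: 82 / (26.5 − 11.9) = 82 / 14.6 = 5.616 d.
Sum = 16.681 ≈ 16.7 days.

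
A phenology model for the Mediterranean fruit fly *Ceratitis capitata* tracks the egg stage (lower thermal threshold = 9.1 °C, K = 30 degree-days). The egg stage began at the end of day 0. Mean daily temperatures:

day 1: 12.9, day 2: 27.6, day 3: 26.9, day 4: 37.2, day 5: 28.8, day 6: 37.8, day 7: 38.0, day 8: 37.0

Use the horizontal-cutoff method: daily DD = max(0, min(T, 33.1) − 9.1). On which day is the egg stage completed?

Daily DD above 9.1 °C (capped at 24.0): 3.8, 18.5, 17.8, 24.0, 19.7, 24.0, 24.0, 24.0.
Cumulative: 3.8, 22.3, 40.1, 64.1, 83.8, 107.8, 131.8, 155.8.
The total first reaches 30 DD on day 3.

day 3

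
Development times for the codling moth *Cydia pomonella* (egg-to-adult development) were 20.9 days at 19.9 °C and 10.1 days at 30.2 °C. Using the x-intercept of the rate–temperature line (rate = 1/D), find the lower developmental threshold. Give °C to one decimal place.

Linear rate model ⇒ the product D·(T − T_b) is constant across temperatures.
20.9·(19.9 − T_b) = 10.1·(30.2 − T_b)
T_b = (20.9·19.9 − 10.1·30.2) / (20.9 − 10.1) = 110.89 / 10.8 = 10.268 °C ≈ 10.3 °C.

10.3 °C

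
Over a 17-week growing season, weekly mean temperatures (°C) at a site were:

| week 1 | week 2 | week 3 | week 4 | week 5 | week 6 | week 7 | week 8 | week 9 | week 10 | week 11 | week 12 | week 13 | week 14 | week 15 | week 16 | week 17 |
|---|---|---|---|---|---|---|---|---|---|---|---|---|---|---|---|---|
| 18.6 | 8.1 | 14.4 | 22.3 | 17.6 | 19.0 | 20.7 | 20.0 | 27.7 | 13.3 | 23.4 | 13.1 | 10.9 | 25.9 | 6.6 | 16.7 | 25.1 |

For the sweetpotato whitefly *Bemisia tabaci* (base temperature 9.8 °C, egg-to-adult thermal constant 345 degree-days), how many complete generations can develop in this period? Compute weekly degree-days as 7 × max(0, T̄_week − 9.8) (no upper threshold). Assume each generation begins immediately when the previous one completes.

2 generations

Weekly DD (7 × max(0, T̄ − 9.8)): 61.6, 0.0, 32.2, 87.5, 54.6, 64.4, 76.3, 71.4, 125.3, 24.5, 95.2, 23.1, 7.7, 112.7, 0.0, 48.3, 107.1.
Season total = 991.9 DD.
Complete generations = ⌊991.9 / 345⌋ = 2.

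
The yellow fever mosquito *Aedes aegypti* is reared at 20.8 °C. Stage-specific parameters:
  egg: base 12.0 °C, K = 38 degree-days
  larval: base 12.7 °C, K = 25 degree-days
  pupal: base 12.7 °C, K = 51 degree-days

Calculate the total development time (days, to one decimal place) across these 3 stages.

13.7 days

egg: 38 / (20.8 − 12.0) = 38 / 8.8 = 4.318 d.
larval: 25 / (20.8 − 12.7) = 25 / 8.1 = 3.086 d.
pupal: 51 / (20.8 − 12.7) = 51 / 8.1 = 6.296 d.
Sum = 13.701 ≈ 13.7 days.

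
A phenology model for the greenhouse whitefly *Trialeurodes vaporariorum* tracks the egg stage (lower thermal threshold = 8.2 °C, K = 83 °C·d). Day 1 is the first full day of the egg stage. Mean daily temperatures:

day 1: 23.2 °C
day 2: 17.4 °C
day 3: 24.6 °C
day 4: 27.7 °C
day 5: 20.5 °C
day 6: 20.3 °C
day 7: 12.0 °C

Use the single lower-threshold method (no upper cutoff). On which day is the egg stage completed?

day 6

Daily DD above 8.2 °C: 15.0, 9.2, 16.4, 19.5, 12.3, 12.1, 3.8.
Cumulative: 15.0, 24.2, 40.6, 60.1, 72.4, 84.5, 88.3.
The total first reaches 83 DD on day 6.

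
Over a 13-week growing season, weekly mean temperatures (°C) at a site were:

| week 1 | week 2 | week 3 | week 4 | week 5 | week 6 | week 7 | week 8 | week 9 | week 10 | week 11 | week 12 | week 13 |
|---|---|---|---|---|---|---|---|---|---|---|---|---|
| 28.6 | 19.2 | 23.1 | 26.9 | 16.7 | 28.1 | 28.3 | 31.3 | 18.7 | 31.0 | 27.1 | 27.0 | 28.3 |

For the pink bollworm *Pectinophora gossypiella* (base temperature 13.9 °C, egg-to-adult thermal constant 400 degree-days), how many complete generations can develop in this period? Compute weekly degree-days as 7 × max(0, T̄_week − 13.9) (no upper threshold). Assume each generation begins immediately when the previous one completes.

2 generations

Weekly DD (7 × max(0, T̄ − 13.9)): 102.9, 37.1, 64.4, 91.0, 19.6, 99.4, 100.8, 121.8, 33.6, 119.7, 92.4, 91.7, 100.8.
Season total = 1075.2 DD.
Complete generations = ⌊1075.2 / 400⌋ = 2.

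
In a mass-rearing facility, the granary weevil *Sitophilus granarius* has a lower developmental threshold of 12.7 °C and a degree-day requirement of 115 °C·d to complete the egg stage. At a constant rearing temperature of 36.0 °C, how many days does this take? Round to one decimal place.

4.9 days

Daily accumulation = 36.0 − 12.7 = 23.3 DD/day.
Duration = 115 / 23.3 = 4.936 ≈ 4.9 days.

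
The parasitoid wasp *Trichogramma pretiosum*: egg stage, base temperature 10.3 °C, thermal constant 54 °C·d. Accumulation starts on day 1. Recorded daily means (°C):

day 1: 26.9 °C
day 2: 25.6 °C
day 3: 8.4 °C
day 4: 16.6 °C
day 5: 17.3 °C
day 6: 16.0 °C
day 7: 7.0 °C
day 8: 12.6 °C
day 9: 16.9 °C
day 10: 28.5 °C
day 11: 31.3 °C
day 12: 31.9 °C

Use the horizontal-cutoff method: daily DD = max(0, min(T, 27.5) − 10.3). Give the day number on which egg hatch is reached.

Daily DD above 10.3 °C (capped at 17.2): 16.6, 15.3, 0.0, 6.3, 7.0, 5.7, 0.0, 2.3, 6.6, 17.2, 17.2, 17.2.
Cumulative: 16.6, 31.9, 31.9, 38.2, 45.2, 50.9, 50.9, 53.2, 59.8, 77.0, 94.2, 111.4.
The total first reaches 54 DD on day 9.

day 9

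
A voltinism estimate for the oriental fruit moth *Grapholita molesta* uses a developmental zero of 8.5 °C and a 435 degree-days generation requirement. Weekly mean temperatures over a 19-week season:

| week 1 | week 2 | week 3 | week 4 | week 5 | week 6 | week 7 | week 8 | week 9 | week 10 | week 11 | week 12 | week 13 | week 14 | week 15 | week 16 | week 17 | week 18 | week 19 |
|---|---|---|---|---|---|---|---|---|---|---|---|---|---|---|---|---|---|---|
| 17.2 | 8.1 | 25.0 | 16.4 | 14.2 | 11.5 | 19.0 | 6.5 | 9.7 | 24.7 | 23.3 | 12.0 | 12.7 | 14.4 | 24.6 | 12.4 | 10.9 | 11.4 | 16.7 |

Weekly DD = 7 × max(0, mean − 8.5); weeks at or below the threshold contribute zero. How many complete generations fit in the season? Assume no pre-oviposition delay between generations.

Weekly DD (7 × max(0, T̄ − 8.5)): 60.9, 0.0, 115.5, 55.3, 39.9, 21.0, 73.5, 0.0, 8.4, 113.4, 103.6, 24.5, 29.4, 41.3, 112.7, 27.3, 16.8, 20.3, 57.4.
Season total = 921.2 DD.
Complete generations = ⌊921.2 / 435⌋ = 2.

2 generations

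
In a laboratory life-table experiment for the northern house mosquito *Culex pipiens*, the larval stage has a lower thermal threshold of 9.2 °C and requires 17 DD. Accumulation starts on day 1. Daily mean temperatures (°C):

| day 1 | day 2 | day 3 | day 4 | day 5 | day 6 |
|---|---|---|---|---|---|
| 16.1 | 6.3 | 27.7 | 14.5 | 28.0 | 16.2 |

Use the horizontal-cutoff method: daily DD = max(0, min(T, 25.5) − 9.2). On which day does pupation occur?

Daily DD above 9.2 °C (capped at 16.3): 6.9, 0.0, 16.3, 5.3, 16.3, 7.0.
Cumulative: 6.9, 6.9, 23.2, 28.5, 44.8, 51.8.
The total first reaches 17 DD on day 3.

day 3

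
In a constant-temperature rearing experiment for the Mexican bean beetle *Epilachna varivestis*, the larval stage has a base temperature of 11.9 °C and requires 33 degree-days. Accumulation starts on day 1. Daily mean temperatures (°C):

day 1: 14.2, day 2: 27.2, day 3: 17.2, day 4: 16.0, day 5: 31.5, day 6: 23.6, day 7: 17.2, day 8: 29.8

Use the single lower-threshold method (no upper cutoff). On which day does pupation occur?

Daily DD above 11.9 °C: 2.3, 15.3, 5.3, 4.1, 19.6, 11.7, 5.3, 17.9.
Cumulative: 2.3, 17.6, 22.9, 27.0, 46.6, 58.3, 63.6, 81.5.
The total first reaches 33 DD on day 5.

day 5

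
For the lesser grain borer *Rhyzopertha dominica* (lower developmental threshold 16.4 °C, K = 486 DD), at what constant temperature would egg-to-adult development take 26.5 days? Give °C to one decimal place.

34.7 °C

Required daily accumulation = 486 / 26.5 = 18.340 DD/day.
T = T_base + 18.340 = 16.4 + 18.340 = 34.740 ≈ 34.7 °C.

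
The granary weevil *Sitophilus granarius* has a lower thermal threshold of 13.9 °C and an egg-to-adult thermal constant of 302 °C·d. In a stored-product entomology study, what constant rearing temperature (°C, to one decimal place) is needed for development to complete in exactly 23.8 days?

26.6 °C

Required daily accumulation = 302 / 23.8 = 12.689 DD/day.
T = T_base + 12.689 = 13.9 + 12.689 = 26.589 ≈ 26.6 °C.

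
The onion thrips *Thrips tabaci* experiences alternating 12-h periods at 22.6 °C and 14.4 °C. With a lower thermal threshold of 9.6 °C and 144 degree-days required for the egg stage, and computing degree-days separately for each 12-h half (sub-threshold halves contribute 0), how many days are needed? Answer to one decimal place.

Day half: max(0, 22.6 − 9.6) × 0.5 = 13.0 × 0.5 = 6.50 DD.
Night half: max(0, 14.4 − 9.6) × 0.5 = 4.8 × 0.5 = 2.40 DD.
Per 24 h: 8.90 DD/day.
Duration = 144 / 8.90 = 16.180 ≈ 16.2 days.

16.2 days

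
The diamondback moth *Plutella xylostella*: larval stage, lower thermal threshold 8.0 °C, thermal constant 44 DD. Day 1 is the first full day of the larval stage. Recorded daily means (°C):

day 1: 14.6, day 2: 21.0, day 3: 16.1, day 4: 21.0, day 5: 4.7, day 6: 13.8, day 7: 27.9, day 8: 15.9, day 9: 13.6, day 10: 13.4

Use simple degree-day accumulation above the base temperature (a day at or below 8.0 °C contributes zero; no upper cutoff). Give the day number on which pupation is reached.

Daily DD above 8.0 °C: 6.6, 13.0, 8.1, 13.0, 0.0, 5.8, 19.9, 7.9, 5.6, 5.4.
Cumulative: 6.6, 19.6, 27.7, 40.7, 40.7, 46.5, 66.4, 74.3, 79.9, 85.3.
The total first reaches 44 DD on day 6.

day 6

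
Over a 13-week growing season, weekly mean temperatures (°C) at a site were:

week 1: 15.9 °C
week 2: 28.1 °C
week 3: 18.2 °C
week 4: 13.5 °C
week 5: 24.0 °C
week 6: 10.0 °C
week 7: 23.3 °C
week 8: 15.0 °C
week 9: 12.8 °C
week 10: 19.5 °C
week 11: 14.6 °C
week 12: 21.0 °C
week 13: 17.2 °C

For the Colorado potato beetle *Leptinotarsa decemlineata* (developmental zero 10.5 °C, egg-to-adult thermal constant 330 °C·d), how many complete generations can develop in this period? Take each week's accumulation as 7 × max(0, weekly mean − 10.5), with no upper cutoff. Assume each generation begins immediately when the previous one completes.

Weekly DD (7 × max(0, T̄ − 10.5)): 37.8, 123.2, 53.9, 21.0, 94.5, 0.0, 89.6, 31.5, 16.1, 63.0, 28.7, 73.5, 46.9.
Season total = 679.7 DD.
Complete generations = ⌊679.7 / 330⌋ = 2.

2 generations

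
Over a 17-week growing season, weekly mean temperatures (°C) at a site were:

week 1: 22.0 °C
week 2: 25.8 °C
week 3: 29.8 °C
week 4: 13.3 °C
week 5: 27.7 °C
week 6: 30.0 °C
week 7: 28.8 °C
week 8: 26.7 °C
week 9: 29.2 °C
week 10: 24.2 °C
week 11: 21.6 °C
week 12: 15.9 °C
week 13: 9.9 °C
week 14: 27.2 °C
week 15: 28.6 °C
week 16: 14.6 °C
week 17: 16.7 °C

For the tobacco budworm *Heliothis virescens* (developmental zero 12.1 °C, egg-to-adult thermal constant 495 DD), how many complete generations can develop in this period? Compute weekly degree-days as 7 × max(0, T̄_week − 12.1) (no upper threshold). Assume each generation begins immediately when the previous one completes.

Weekly DD (7 × max(0, T̄ − 12.1)): 69.3, 95.9, 123.9, 8.4, 109.2, 125.3, 116.9, 102.2, 119.7, 84.7, 66.5, 26.6, 0.0, 105.7, 115.5, 17.5, 32.2.
Season total = 1319.5 DD.
Complete generations = ⌊1319.5 / 495⌋ = 2.

2 generations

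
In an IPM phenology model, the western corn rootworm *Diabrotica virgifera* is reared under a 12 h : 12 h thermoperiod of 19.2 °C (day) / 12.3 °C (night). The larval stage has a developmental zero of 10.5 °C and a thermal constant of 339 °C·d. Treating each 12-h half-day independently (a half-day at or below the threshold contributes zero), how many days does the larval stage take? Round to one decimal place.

64.6 days

Day half: max(0, 19.2 − 10.5) × 0.5 = 8.7 × 0.5 = 4.35 DD.
Night half: max(0, 12.3 − 10.5) × 0.5 = 1.8 × 0.5 = 0.90 DD.
Per 24 h: 5.25 DD/day.
Duration = 339 / 5.25 = 64.571 ≈ 64.6 days.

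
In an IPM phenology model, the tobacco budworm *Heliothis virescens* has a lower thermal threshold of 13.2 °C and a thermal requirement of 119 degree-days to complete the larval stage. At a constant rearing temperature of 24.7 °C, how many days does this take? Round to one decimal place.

Daily accumulation = 24.7 − 13.2 = 11.5 DD/day.
Duration = 119 / 11.5 = 10.348 ≈ 10.3 days.

10.3 days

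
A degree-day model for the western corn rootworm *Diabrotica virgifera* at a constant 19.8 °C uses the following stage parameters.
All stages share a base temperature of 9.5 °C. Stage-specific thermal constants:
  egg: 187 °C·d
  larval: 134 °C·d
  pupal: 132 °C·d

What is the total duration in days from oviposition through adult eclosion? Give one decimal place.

44.0 days

Daily accumulation at 19.8 °C = 19.8 − 9.5 = 10.3 DD/day.
Total K = 187 + 134 + 132 = 453 DD.
Total duration = 453 / 10.3 = 43.981 ≈ 44.0 days.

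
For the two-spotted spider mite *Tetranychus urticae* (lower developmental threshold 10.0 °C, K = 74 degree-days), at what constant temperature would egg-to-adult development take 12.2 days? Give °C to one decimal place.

Required daily accumulation = 74 / 12.2 = 6.066 DD/day.
T = T_base + 6.066 = 10.0 + 6.066 = 16.066 ≈ 16.1 °C.

16.1 °C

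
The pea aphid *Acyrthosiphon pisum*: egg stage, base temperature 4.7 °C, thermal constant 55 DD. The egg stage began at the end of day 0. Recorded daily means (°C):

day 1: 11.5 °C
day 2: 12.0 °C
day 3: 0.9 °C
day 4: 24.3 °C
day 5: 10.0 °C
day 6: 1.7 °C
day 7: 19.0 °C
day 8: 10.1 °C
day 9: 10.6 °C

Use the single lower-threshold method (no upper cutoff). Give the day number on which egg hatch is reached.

Daily DD above 4.7 °C: 6.8, 7.3, 0.0, 19.6, 5.3, 0.0, 14.3, 5.4, 5.9.
Cumulative: 6.8, 14.1, 14.1, 33.7, 39.0, 39.0, 53.3, 58.7, 64.6.
The total first reaches 55 DD on day 8.

day 8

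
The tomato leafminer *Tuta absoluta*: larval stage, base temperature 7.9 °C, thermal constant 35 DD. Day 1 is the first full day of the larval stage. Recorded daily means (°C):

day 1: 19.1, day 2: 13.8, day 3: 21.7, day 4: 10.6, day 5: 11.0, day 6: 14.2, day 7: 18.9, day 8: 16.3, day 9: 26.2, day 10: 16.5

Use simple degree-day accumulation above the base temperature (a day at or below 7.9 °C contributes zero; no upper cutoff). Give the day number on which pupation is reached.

day 5

Daily DD above 7.9 °C: 11.2, 5.9, 13.8, 2.7, 3.1, 6.3, 11.0, 8.4, 18.3, 8.6.
Cumulative: 11.2, 17.1, 30.9, 33.6, 36.7, 43.0, 54.0, 62.4, 80.7, 89.3.
The total first reaches 35 DD on day 5.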